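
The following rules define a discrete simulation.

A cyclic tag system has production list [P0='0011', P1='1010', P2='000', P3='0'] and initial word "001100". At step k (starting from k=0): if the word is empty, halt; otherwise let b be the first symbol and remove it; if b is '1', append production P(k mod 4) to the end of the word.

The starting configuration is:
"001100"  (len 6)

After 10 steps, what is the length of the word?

step 0: "001100"  (len 6)
step 1: "01100"  (len 5)
step 2: "1100"  (len 4)
step 3: "100000"  (len 6)
step 4: "000000"  (len 6)
step 5: "00000"  (len 5)
step 6: "0000"  (len 4)
step 7: "000"  (len 3)
step 8: "00"  (len 2)
step 9: "0"  (len 1)
step 10: (halted — word empty)

0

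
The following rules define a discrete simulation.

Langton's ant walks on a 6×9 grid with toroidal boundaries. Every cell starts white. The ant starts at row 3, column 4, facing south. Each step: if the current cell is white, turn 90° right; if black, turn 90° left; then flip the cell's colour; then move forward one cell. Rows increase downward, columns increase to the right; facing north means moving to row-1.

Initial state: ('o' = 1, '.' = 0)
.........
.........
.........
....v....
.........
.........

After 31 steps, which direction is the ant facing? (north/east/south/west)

t=0: .........
.........
.........
....v....
.........
.........
t=1: .........
.........
.........
...<o....
.........
.........
t=2: .........
.........
...^.....
...oo....
.........
.........
t=3: .........
.........
...o>....
...oo....
.........
.........
t=4: .........
.........
...oo....
...ov....
.........
.........
t=5: .........
.........
...oo....
...o.>...
.........
.........
t=6: .........
.........
...oo....
...o.o...
.....v...
.........
t=7: .........
.........
...oo....
...o.o...
....<o...
.........
t=8: .........
.........
...oo....
...o^o...
....oo...
.........
t=9: .........
.........
...oo....
...oo>...
....oo...
.........
t=10: .........
.........
...oo^...
...oo....
....oo...
.........
t=11: .........
.........
...ooo>..
...oo....
....oo...
.........
t=12: .........
.........
...oooo..
...oo.v..
....oo...
.........
t=13: .........
.........
...oooo..
...oo<o..
....oo...
.........
t=14: .........
.........
...oo^o..
...oooo..
....oo...
.........
t=15: .........
.........
...o<.o..
...oooo..
....oo...
.........
t=16: .........
.........
...o..o..
...ovoo..
....oo...
.........
t=17: .........
.........
...o..o..
...o.>o..
....oo...
.........
t=18: .........
.........
...o.^o..
...o..o..
....oo...
.........
t=19: .........
.........
...o.o>..
...o..o..
....oo...
.........
t=20: .........
......^..
...o.o...
...o..o..
....oo...
.........
t=21: .........
......o>.
...o.o...
...o..o..
....oo...
.........
t=22: .........
......oo.
...o.o.v.
...o..o..
....oo...
.........
t=23: .........
......oo.
...o.o<o.
...o..o..
....oo...
.........
t=24: .........
......^o.
...o.ooo.
...o..o..
....oo...
.........
t=25: .........
.....<.o.
...o.ooo.
...o..o..
....oo...
.........
t=26: .....^...
.....o.o.
...o.ooo.
...o..o..
....oo...
.........
t=27: .....o>..
.....o.o.
...o.ooo.
...o..o..
....oo...
.........
t=28: .....oo..
.....ovo.
...o.ooo.
...o..o..
....oo...
.........
t=29: .....oo..
.....<oo.
...o.ooo.
...o..o..
....oo...
.........
t=30: .....oo..
......oo.
...o.voo.
...o..o..
....oo...
.........
t=31: .....oo..
......oo.
...o..>o.
...o..o..
....oo...
.........

east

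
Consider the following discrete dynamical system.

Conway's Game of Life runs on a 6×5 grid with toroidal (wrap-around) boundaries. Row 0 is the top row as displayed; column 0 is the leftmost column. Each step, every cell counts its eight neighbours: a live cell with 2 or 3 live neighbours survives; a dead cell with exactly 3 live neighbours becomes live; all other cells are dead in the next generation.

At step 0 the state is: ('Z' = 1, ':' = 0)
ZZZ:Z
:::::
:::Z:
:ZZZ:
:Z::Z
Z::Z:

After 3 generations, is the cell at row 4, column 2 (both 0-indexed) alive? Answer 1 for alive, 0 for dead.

1

t=0: ZZZ:Z
:::::
:::Z:
:ZZZ:
:Z::Z
Z::Z:
t=1: ZZZZZ
ZZZZZ
:::Z:
ZZ:ZZ
:Z::Z
:::Z:
t=2: :::::
:::::
:::::
:Z:Z:
:Z:::
:::::
t=3: :::::
:::::
:::::
::Z::
::Z::
:::::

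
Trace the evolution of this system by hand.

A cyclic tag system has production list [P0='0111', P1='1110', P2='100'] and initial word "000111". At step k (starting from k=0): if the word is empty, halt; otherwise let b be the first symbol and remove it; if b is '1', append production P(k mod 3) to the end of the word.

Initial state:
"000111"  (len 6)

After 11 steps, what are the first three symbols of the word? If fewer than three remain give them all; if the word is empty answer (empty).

k=0  "000111"  (len 6)
k=1  "00111"  (len 5)
k=2  "0111"  (len 4)
k=3  "111"  (len 3)
k=4  "110111"  (len 6)
k=5  "101111110"  (len 9)
k=6  "01111110100"  (len 11)
k=7  "1111110100"  (len 10)
k=8  "1111101001110"  (len 13)
k=9  "111101001110100"  (len 15)
k=10  "111010011101000111"  (len 18)
k=11  "110100111010001111110"  (len 21)

110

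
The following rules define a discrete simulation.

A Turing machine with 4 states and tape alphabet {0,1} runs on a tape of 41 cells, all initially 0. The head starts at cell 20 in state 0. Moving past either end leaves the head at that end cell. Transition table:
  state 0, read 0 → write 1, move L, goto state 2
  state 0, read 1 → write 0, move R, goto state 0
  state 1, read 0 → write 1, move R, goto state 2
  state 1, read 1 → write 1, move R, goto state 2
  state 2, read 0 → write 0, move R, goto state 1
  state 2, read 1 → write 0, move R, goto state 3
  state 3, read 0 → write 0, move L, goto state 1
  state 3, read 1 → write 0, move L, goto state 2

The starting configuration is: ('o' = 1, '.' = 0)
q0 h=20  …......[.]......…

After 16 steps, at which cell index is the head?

34

step 0: q0 h=20  …......[.]......…
step 1: q2 h=19  …......[.]o.....…
step 2: q1 h=20  …......[o]......…
step 3: q2 h=21  ….....o[.]......…
step 4: q1 h=22  …....o.[.]......…
step 5: q2 h=23  …...o.o[.]......…
step 6: q1 h=24  …..o.o.[.]......…
step 7: q2 h=25  ….o.o.o[.]......…
step 8: q1 h=26  …o.o.o.[.]......…
step 9: q2 h=27  ….o.o.o[.]......…
step 10: q1 h=28  …o.o.o.[.]......…
step 11: q2 h=29  ….o.o.o[.]......…
step 12: q1 h=30  …o.o.o.[.]......…
step 13: q2 h=31  ….o.o.o[.]......…
step 14: q1 h=32  …o.o.o.[.]......…
step 15: q2 h=33  ….o.o.o[.]......…
step 16: q1 h=34  …o.o.o.[.]......|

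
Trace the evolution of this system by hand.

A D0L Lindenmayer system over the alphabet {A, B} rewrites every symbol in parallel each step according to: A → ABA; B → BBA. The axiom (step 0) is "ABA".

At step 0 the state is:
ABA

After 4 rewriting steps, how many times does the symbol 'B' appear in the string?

121

0) ABA
1) ABABBAABA
2) ABABBAABABBABBAABAABABBAABA
3) ABABBAABABBABBAABAABABBAABABBABBAABABBABBAABAABABBAABAABABBAABABBABBAABAABABBAABA
4) ABABBAABABBABBAABAABABBAABABBABBAABABBABBAABAABABBAABAABAB…AABABBABBAABABBABBAABAABABBAABAABABBAABABBABBAABAABABBAABA  (len 243)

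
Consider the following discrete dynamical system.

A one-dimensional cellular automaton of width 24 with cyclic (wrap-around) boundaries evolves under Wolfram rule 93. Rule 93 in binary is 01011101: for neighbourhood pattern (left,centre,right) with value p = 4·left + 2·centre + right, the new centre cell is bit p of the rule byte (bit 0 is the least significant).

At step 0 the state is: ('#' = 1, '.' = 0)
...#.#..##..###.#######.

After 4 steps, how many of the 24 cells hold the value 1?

14

0) ...#.#..##..###.#######.
1) ##.#.##.###.#.#.#.....##
2) .#.#.##.#.#.#.#.#####.#.
3) .#.#.##.#.#.#.#.#...#.##
4) .#.#.##.#.#.#.#.###.#.##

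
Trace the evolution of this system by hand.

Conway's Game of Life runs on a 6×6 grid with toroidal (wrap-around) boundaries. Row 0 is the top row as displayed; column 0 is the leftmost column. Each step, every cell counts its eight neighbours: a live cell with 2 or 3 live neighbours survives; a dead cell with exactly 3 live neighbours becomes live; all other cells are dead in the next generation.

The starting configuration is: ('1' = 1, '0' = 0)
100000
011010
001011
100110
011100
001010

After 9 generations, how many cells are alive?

2

0) 100000
011010
001011
100110
011100
001010
1) 001001
111010
101000
100000
010001
001000
2) 101001
101000
101100
100001
110000
111000
3) 001101
101000
101100
001001
001000
001000
4) 001100
100011
101101
001000
011100
011000
5) 101111
100000
101100
100010
000100
000000
6) 110111
100000
100100
011011
000000
001001
7) 011110
001100
101110
111111
111111
011101
8) 100000
000001
100000
000000
000000
000000
9) 000000
100001
000000
000000
000000
000000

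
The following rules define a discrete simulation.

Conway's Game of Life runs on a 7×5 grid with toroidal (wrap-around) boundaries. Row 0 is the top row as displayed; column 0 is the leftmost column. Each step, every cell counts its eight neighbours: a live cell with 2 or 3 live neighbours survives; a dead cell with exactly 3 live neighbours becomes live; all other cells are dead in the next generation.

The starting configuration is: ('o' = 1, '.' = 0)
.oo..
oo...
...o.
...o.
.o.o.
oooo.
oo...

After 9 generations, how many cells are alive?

2

t=0: .oo..
oo...
...o.
...o.
.o.o.
oooo.
oo...
t=1: ..o..
oo...
..o.o
...oo
oo.o.
...o.
...oo
t=2: ooooo
oooo.
.oo.o
.o...
o..o.
o..o.
..ooo
t=3: .....
.....
....o
.o.oo
ooo..
oo...
.....
t=4: .....
.....
o..oo
.o.oo
...o.
o.o..
.....
t=5: .....
....o
o.oo.
.....
oo.o.
.....
.....
t=6: .....
...oo
...oo
o..o.
.....
.....
.....
t=7: .....
...oo
o.o..
...o.
.....
.....
.....
t=8: .....
...oo
..o..
.....
.....
.....
.....
t=9: .....
...o.
...o.
.....
.....
.....
.....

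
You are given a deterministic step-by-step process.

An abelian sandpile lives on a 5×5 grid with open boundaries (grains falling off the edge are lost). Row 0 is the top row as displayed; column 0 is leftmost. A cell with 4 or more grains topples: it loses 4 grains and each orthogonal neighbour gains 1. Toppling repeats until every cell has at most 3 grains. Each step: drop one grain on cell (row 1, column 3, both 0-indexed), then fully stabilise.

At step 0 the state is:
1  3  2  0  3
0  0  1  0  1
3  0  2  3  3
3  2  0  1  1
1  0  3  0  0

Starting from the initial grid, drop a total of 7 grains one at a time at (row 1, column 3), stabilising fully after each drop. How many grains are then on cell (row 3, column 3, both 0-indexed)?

step 0: 1  3  2  0  3
0  0  1  0  1
3  0  2  3  3
3  2  0  1  1
1  0  3  0  0
step 1: 1  3  2  0  3
0  0  1  1  1
3  0  2  3  3
3  2  0  1  1
1  0  3  0  0
step 2: 1  3  2  0  3
0  0  1  2  1
3  0  2  3  3
3  2  0  1  1
1  0  3  0  0
step 3: 1  3  2  0  3
0  0  1  3  1
3  0  2  3  3
3  2  0  1  1
1  0  3  0  0
step 4: 1  3  2  1  3
0  0  2  1  3
3  0  3  1  0
3  2  0  2  2
1  0  3  0  0
step 5: 1  3  2  1  3
0  0  2  2  3
3  0  3  1  0
3  2  0  2  2
1  0  3  0  0
step 6: 1  3  2  1  3
0  0  2  3  3
3  0  3  1  0
3  2  0  2  2
1  0  3  0  0
step 7: 1  3  2  3  0
0  0  3  1  1
3  0  3  2  1
3  2  0  2  2
1  0  3  0  0

2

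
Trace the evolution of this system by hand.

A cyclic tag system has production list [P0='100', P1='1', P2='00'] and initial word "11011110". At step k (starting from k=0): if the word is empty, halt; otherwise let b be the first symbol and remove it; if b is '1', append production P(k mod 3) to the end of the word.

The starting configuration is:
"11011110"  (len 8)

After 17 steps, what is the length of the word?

14

[0] "11011110"  (len 8)
[1] "1011110100"  (len 10)
[2] "0111101001"  (len 10)
[3] "111101001"  (len 9)
[4] "11101001100"  (len 11)
[5] "11010011001"  (len 11)
[6] "101001100100"  (len 12)
[7] "01001100100100"  (len 14)
[8] "1001100100100"  (len 13)
[9] "00110010010000"  (len 14)
[10] "0110010010000"  (len 13)
[11] "110010010000"  (len 12)
[12] "1001001000000"  (len 13)
[13] "001001000000100"  (len 15)
[14] "01001000000100"  (len 14)
[15] "1001000000100"  (len 13)
[16] "001000000100100"  (len 15)
[17] "01000000100100"  (len 14)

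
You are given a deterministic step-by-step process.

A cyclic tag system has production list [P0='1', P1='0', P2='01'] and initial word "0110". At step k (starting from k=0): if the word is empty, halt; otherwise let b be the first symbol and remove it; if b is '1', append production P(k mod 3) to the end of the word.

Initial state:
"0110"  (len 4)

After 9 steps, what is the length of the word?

0) "0110"  (len 4)
1) "110"  (len 3)
2) "100"  (len 3)
3) "0001"  (len 4)
4) "001"  (len 3)
5) "01"  (len 2)
6) "1"  (len 1)
7) "1"  (len 1)
8) "0"  (len 1)
9) (halted — word empty)

0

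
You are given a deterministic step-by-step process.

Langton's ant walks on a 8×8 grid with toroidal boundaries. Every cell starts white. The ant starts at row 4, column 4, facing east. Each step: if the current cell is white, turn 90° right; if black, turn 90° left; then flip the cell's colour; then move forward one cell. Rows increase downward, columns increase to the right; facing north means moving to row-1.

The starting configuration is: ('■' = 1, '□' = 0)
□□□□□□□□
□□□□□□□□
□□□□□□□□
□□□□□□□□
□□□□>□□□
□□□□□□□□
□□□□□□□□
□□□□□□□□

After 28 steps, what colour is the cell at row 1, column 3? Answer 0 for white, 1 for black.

1

t=0: □□□□□□□□
□□□□□□□□
□□□□□□□□
□□□□□□□□
□□□□>□□□
□□□□□□□□
□□□□□□□□
□□□□□□□□
t=1: □□□□□□□□
□□□□□□□□
□□□□□□□□
□□□□□□□□
□□□□■□□□
□□□□v□□□
□□□□□□□□
□□□□□□□□
t=2: □□□□□□□□
□□□□□□□□
□□□□□□□□
□□□□□□□□
□□□□■□□□
□□□<■□□□
□□□□□□□□
□□□□□□□□
t=3: □□□□□□□□
□□□□□□□□
□□□□□□□□
□□□□□□□□
□□□^■□□□
□□□■■□□□
□□□□□□□□
□□□□□□□□
t=4: □□□□□□□□
□□□□□□□□
□□□□□□□□
□□□□□□□□
□□□■>□□□
□□□■■□□□
□□□□□□□□
□□□□□□□□
t=5: □□□□□□□□
□□□□□□□□
□□□□□□□□
□□□□^□□□
□□□■□□□□
□□□■■□□□
□□□□□□□□
□□□□□□□□
t=6: □□□□□□□□
□□□□□□□□
□□□□□□□□
□□□□■>□□
□□□■□□□□
□□□■■□□□
□□□□□□□□
□□□□□□□□
t=7: □□□□□□□□
□□□□□□□□
□□□□□□□□
□□□□■■□□
□□□■□v□□
□□□■■□□□
□□□□□□□□
□□□□□□□□
t=8: □□□□□□□□
□□□□□□□□
□□□□□□□□
□□□□■■□□
□□□■<■□□
□□□■■□□□
□□□□□□□□
□□□□□□□□
t=9: □□□□□□□□
□□□□□□□□
□□□□□□□□
□□□□^■□□
□□□■■■□□
□□□■■□□□
□□□□□□□□
□□□□□□□□
t=10: □□□□□□□□
□□□□□□□□
□□□□□□□□
□□□<□■□□
□□□■■■□□
□□□■■□□□
□□□□□□□□
□□□□□□□□
t=11: □□□□□□□□
□□□□□□□□
□□□^□□□□
□□□■□■□□
□□□■■■□□
□□□■■□□□
□□□□□□□□
□□□□□□□□
t=12: □□□□□□□□
□□□□□□□□
□□□■>□□□
□□□■□■□□
□□□■■■□□
□□□■■□□□
□□□□□□□□
□□□□□□□□
t=13: □□□□□□□□
□□□□□□□□
□□□■■□□□
□□□■v■□□
□□□■■■□□
□□□■■□□□
□□□□□□□□
□□□□□□□□
t=14: □□□□□□□□
□□□□□□□□
□□□■■□□□
□□□<■■□□
□□□■■■□□
□□□■■□□□
□□□□□□□□
□□□□□□□□
t=15: □□□□□□□□
□□□□□□□□
□□□■■□□□
□□□□■■□□
□□□v■■□□
□□□■■□□□
□□□□□□□□
□□□□□□□□
t=16: □□□□□□□□
□□□□□□□□
□□□■■□□□
□□□□■■□□
□□□□>■□□
□□□■■□□□
□□□□□□□□
□□□□□□□□
t=17: □□□□□□□□
□□□□□□□□
□□□■■□□□
□□□□^■□□
□□□□□■□□
□□□■■□□□
□□□□□□□□
□□□□□□□□
t=18: □□□□□□□□
□□□□□□□□
□□□■■□□□
□□□<□■□□
□□□□□■□□
□□□■■□□□
□□□□□□□□
□□□□□□□□
t=19: □□□□□□□□
□□□□□□□□
□□□^■□□□
□□□■□■□□
□□□□□■□□
□□□■■□□□
□□□□□□□□
□□□□□□□□
t=20: □□□□□□□□
□□□□□□□□
□□<□■□□□
□□□■□■□□
□□□□□■□□
□□□■■□□□
□□□□□□□□
□□□□□□□□
t=21: □□□□□□□□
□□^□□□□□
□□■□■□□□
□□□■□■□□
□□□□□■□□
□□□■■□□□
□□□□□□□□
□□□□□□□□
t=22: □□□□□□□□
□□■>□□□□
□□■□■□□□
□□□■□■□□
□□□□□■□□
□□□■■□□□
□□□□□□□□
□□□□□□□□
t=23: □□□□□□□□
□□■■□□□□
□□■v■□□□
□□□■□■□□
□□□□□■□□
□□□■■□□□
□□□□□□□□
□□□□□□□□
t=24: □□□□□□□□
□□■■□□□□
□□<■■□□□
□□□■□■□□
□□□□□■□□
□□□■■□□□
□□□□□□□□
□□□□□□□□
t=25: □□□□□□□□
□□■■□□□□
□□□■■□□□
□□v■□■□□
□□□□□■□□
□□□■■□□□
□□□□□□□□
□□□□□□□□
t=26: □□□□□□□□
□□■■□□□□
□□□■■□□□
□<■■□■□□
□□□□□■□□
□□□■■□□□
□□□□□□□□
□□□□□□□□
t=27: □□□□□□□□
□□■■□□□□
□^□■■□□□
□■■■□■□□
□□□□□■□□
□□□■■□□□
□□□□□□□□
□□□□□□□□
t=28: □□□□□□□□
□□■■□□□□
□■>■■□□□
□■■■□■□□
□□□□□■□□
□□□■■□□□
□□□□□□□□
□□□□□□□□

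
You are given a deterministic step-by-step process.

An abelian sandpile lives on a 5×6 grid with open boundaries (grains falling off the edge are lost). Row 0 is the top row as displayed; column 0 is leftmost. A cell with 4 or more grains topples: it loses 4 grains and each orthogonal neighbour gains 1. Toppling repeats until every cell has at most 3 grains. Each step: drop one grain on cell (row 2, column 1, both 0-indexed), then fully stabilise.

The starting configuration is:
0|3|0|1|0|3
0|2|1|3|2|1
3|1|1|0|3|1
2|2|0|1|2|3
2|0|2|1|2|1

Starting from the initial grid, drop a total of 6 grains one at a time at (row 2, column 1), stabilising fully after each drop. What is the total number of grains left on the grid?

step 0: 0|3|0|1|0|3
0|2|1|3|2|1
3|1|1|0|3|1
2|2|0|1|2|3
2|0|2|1|2|1
step 1: 0|3|0|1|0|3
0|2|1|3|2|1
3|2|1|0|3|1
2|2|0|1|2|3
2|0|2|1|2|1
step 2: 0|3|0|1|0|3
0|2|1|3|2|1
3|3|1|0|3|1
2|2|0|1|2|3
2|0|2|1|2|1
step 3: 0|3|0|1|0|3
1|3|1|3|2|1
0|1|2|0|3|1
3|3|0|1|2|3
2|0|2|1|2|1
step 4: 0|3|0|1|0|3
1|3|1|3|2|1
0|2|2|0|3|1
3|3|0|1|2|3
2|0|2|1|2|1
step 5: 0|3|0|1|0|3
1|3|1|3|2|1
0|3|2|0|3|1
3|3|0|1|2|3
2|0|2|1|2|1
step 6: 1|0|1|1|0|3
2|1|2|3|2|1
2|2|3|0|3|1
0|1|1|1|2|3
3|1|2|1|2|1

46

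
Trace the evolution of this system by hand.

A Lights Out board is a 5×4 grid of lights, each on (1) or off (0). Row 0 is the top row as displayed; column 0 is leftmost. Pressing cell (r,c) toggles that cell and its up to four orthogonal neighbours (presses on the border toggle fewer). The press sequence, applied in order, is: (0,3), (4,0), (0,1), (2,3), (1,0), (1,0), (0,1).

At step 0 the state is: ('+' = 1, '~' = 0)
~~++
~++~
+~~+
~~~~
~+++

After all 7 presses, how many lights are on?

k=0  ~~++
~++~
+~~+
~~~~
~+++
k=1  ~~~~
~+++
+~~+
~~~~
~+++
k=2  ~~~~
~+++
+~~+
+~~~
+~++
k=3  +++~
~~++
+~~+
+~~~
+~++
k=4  +++~
~~+~
+~+~
+~~+
+~++
k=5  ~++~
+++~
~~+~
+~~+
+~++
k=6  +++~
~~+~
+~+~
+~~+
+~++
k=7  ~~~~
~++~
+~+~
+~~+
+~++

9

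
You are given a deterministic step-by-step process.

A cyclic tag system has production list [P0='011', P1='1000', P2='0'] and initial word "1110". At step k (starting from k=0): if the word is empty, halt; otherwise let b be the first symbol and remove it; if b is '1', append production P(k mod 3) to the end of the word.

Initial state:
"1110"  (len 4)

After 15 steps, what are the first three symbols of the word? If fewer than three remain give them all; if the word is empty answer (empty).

[0] "1110"  (len 4)
[1] "110011"  (len 6)
[2] "100111000"  (len 9)
[3] "001110000"  (len 9)
[4] "01110000"  (len 8)
[5] "1110000"  (len 7)
[6] "1100000"  (len 7)
[7] "100000011"  (len 9)
[8] "000000111000"  (len 12)
[9] "00000111000"  (len 11)
[10] "0000111000"  (len 10)
[11] "000111000"  (len 9)
[12] "00111000"  (len 8)
[13] "0111000"  (len 7)
[14] "111000"  (len 6)
[15] "110000"  (len 6)

110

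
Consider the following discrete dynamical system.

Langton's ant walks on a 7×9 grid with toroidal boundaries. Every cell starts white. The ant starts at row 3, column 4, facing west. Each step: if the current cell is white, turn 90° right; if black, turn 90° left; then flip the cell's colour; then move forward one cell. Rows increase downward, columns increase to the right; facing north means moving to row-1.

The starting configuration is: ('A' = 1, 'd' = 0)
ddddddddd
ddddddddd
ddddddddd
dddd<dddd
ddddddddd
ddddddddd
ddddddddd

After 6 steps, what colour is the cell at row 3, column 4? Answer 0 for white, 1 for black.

0) ddddddddd
ddddddddd
ddddddddd
dddd<dddd
ddddddddd
ddddddddd
ddddddddd
1) ddddddddd
ddddddddd
dddd^dddd
ddddAdddd
ddddddddd
ddddddddd
ddddddddd
2) ddddddddd
ddddddddd
ddddA>ddd
ddddAdddd
ddddddddd
ddddddddd
ddddddddd
3) ddddddddd
ddddddddd
ddddAAddd
ddddAvddd
ddddddddd
ddddddddd
ddddddddd
4) ddddddddd
ddddddddd
ddddAAddd
dddd<Addd
ddddddddd
ddddddddd
ddddddddd
5) ddddddddd
ddddddddd
ddddAAddd
dddddAddd
ddddvdddd
ddddddddd
ddddddddd
6) ddddddddd
ddddddddd
ddddAAddd
dddddAddd
ddd<Adddd
ddddddddd
ddddddddd

0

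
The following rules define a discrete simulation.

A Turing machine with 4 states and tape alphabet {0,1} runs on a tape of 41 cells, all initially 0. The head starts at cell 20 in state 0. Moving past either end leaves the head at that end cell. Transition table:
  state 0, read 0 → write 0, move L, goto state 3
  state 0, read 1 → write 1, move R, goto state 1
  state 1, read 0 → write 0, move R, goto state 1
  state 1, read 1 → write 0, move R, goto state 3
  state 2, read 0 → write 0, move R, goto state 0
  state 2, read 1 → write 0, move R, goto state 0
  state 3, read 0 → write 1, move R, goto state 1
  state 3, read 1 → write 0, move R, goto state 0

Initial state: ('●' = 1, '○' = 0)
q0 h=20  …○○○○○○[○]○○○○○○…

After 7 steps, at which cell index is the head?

0) q0 h=20  …○○○○○○[○]○○○○○○…
1) q3 h=19  …○○○○○○[○]○○○○○○…
2) q1 h=20  …○○○○○●[○]○○○○○○…
3) q1 h=21  …○○○○●○[○]○○○○○○…
4) q1 h=22  …○○○●○○[○]○○○○○○…
5) q1 h=23  …○○●○○○[○]○○○○○○…
6) q1 h=24  …○●○○○○[○]○○○○○○…
7) q1 h=25  …●○○○○○[○]○○○○○○…

25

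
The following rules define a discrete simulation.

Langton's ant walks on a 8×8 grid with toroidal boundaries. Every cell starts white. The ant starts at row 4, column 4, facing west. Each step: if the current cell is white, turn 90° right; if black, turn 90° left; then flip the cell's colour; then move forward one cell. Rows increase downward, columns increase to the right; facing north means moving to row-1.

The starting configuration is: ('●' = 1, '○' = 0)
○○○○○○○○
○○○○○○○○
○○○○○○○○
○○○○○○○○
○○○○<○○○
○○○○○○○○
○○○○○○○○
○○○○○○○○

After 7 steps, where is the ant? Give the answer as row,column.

0) ○○○○○○○○
○○○○○○○○
○○○○○○○○
○○○○○○○○
○○○○<○○○
○○○○○○○○
○○○○○○○○
○○○○○○○○
1) ○○○○○○○○
○○○○○○○○
○○○○○○○○
○○○○^○○○
○○○○●○○○
○○○○○○○○
○○○○○○○○
○○○○○○○○
2) ○○○○○○○○
○○○○○○○○
○○○○○○○○
○○○○●>○○
○○○○●○○○
○○○○○○○○
○○○○○○○○
○○○○○○○○
3) ○○○○○○○○
○○○○○○○○
○○○○○○○○
○○○○●●○○
○○○○●v○○
○○○○○○○○
○○○○○○○○
○○○○○○○○
4) ○○○○○○○○
○○○○○○○○
○○○○○○○○
○○○○●●○○
○○○○<●○○
○○○○○○○○
○○○○○○○○
○○○○○○○○
5) ○○○○○○○○
○○○○○○○○
○○○○○○○○
○○○○●●○○
○○○○○●○○
○○○○v○○○
○○○○○○○○
○○○○○○○○
6) ○○○○○○○○
○○○○○○○○
○○○○○○○○
○○○○●●○○
○○○○○●○○
○○○<●○○○
○○○○○○○○
○○○○○○○○
7) ○○○○○○○○
○○○○○○○○
○○○○○○○○
○○○○●●○○
○○○^○●○○
○○○●●○○○
○○○○○○○○
○○○○○○○○

4,3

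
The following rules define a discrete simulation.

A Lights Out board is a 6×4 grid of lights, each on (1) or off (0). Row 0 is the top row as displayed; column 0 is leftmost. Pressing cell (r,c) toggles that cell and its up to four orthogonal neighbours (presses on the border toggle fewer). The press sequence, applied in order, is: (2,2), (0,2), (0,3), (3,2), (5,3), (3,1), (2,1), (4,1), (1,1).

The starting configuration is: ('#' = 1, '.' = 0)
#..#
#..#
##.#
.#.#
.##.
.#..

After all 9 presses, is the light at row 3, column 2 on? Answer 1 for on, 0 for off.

1

step 0: #..#
#..#
##.#
.#.#
.##.
.#..
step 1: #..#
#.##
#.#.
.###
.##.
.#..
step 2: ###.
#..#
#.#.
.###
.##.
.#..
step 3: ##.#
#...
#.#.
.###
.##.
.#..
step 4: ##.#
#...
#...
....
.#..
.#..
step 5: ##.#
#...
#...
....
.#.#
.###
step 6: ##.#
#...
##..
###.
...#
.###
step 7: ##.#
##..
..#.
#.#.
...#
.###
step 8: ##.#
##..
..#.
###.
####
..##
step 9: #..#
..#.
.##.
###.
####
..##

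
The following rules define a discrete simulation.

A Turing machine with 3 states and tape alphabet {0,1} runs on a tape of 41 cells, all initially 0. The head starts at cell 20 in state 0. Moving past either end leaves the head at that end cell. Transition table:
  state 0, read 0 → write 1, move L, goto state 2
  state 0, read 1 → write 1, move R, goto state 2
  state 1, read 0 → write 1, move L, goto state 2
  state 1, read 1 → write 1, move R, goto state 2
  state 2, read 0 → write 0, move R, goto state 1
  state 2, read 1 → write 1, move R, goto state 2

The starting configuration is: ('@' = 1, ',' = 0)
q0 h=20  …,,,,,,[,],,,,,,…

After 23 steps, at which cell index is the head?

31

t=0: q0 h=20  …,,,,,,[,],,,,,,…
t=1: q2 h=19  …,,,,,,[,]@,,,,,…
t=2: q1 h=20  …,,,,,,[@],,,,,,…
t=3: q2 h=21  …,,,,,@[,],,,,,,…
t=4: q1 h=22  …,,,,@,[,],,,,,,…
t=5: q2 h=21  …,,,,,@[,]@,,,,,…
t=6: q1 h=22  …,,,,@,[@],,,,,,…
t=7: q2 h=23  …,,,@,@[,],,,,,,…
t=8: q1 h=24  …,,@,@,[,],,,,,,…
t=9: q2 h=23  …,,,@,@[,]@,,,,,…
t=10: q1 h=24  …,,@,@,[@],,,,,,…
t=11: q2 h=25  …,@,@,@[,],,,,,,…
t=12: q1 h=26  …@,@,@,[,],,,,,,…
t=13: q2 h=25  …,@,@,@[,]@,,,,,…
t=14: q1 h=26  …@,@,@,[@],,,,,,…
t=15: q2 h=27  …,@,@,@[,],,,,,,…
t=16: q1 h=28  …@,@,@,[,],,,,,,…
t=17: q2 h=27  …,@,@,@[,]@,,,,,…
t=18: q1 h=28  …@,@,@,[@],,,,,,…
t=19: q2 h=29  …,@,@,@[,],,,,,,…
t=20: q1 h=30  …@,@,@,[,],,,,,,…
t=21: q2 h=29  …,@,@,@[,]@,,,,,…
t=22: q1 h=30  …@,@,@,[@],,,,,,…
t=23: q2 h=31  …,@,@,@[,],,,,,,…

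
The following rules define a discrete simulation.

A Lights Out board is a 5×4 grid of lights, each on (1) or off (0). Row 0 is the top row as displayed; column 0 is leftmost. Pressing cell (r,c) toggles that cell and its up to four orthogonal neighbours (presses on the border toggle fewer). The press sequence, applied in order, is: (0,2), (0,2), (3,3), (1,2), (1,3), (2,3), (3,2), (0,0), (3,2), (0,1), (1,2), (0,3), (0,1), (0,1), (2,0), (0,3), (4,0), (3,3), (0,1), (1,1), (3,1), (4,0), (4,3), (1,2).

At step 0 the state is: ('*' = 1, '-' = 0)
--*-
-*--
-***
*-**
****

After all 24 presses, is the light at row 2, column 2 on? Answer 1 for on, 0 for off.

k=0  --*-
-*--
-***
*-**
****
k=1  -*-*
-**-
-***
*-**
****
k=2  --*-
-*--
-***
*-**
****
k=3  --*-
-*--
-**-
*---
***-
k=4  ----
--**
-*--
*---
***-
k=5  ---*
----
-*-*
*---
***-
k=6  ---*
---*
-**-
*--*
***-
k=7  ---*
---*
-*--
***-
**--
k=8  **-*
*--*
-*--
***-
**--
k=9  **-*
*--*
-**-
*--*
***-
k=10  --**
**-*
-**-
*--*
***-
k=11  ---*
*-*-
-*--
*--*
***-
k=12  --*-
*-**
-*--
*--*
***-
k=13  **--
****
-*--
*--*
***-
k=14  --*-
*-**
-*--
*--*
***-
k=15  --*-
--**
*---
---*
***-
k=16  ---*
--*-
*---
---*
***-
k=17  ---*
--*-
*---
*--*
--*-
k=18  ---*
--*-
*--*
*-*-
--**
k=19  ****
-**-
*--*
*-*-
--**
k=20  *-**
*---
**-*
*-*-
--**
k=21  *-**
*---
*--*
-*--
-***
k=22  *-**
*---
*--*
**--
*-**
k=23  *-**
*---
*--*
**-*
*---
k=24  *--*
****
*-**
**-*
*---

1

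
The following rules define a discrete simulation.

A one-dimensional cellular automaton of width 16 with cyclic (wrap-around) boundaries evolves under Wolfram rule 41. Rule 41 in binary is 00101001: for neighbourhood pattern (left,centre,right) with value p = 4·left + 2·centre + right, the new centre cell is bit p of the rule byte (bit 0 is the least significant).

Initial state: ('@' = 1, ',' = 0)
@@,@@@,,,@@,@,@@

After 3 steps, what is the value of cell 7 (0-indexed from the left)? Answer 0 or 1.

0

step 0: @@,@@@,,,@@,@,@@
step 1: ,,@@,,,@,@,@,@@,
step 2: @,@,,@,,@,@,@@,,
step 3: ,@,,,,,,,@,@@,,,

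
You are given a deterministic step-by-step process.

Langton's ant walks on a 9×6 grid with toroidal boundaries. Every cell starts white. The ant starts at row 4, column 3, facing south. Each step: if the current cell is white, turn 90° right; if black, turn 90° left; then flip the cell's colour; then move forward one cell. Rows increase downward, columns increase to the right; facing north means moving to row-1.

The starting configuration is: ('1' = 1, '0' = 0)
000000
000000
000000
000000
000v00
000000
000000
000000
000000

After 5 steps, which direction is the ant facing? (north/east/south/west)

gen 0: 000000
000000
000000
000000
000v00
000000
000000
000000
000000
gen 1: 000000
000000
000000
000000
00<100
000000
000000
000000
000000
gen 2: 000000
000000
000000
00^000
001100
000000
000000
000000
000000
gen 3: 000000
000000
000000
001>00
001100
000000
000000
000000
000000
gen 4: 000000
000000
000000
001100
001v00
000000
000000
000000
000000
gen 5: 000000
000000
000000
001100
0010>0
000000
000000
000000
000000

east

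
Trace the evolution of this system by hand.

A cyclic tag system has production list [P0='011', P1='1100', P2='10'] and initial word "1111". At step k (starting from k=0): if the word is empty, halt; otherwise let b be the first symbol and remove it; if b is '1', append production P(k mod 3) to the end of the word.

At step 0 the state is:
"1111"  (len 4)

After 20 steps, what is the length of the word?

22

t=0: "1111"  (len 4)
t=1: "111011"  (len 6)
t=2: "110111100"  (len 9)
t=3: "1011110010"  (len 10)
t=4: "011110010011"  (len 12)
t=5: "11110010011"  (len 11)
t=6: "111001001110"  (len 12)
t=7: "11001001110011"  (len 14)
t=8: "10010011100111100"  (len 17)
t=9: "001001110011110010"  (len 18)
t=10: "01001110011110010"  (len 17)
t=11: "1001110011110010"  (len 16)
t=12: "00111001111001010"  (len 17)
t=13: "0111001111001010"  (len 16)
t=14: "111001111001010"  (len 15)
t=15: "1100111100101010"  (len 16)
t=16: "100111100101010011"  (len 18)
t=17: "001111001010100111100"  (len 21)
t=18: "01111001010100111100"  (len 20)
t=19: "1111001010100111100"  (len 19)
t=20: "1110010101001111001100"  (len 22)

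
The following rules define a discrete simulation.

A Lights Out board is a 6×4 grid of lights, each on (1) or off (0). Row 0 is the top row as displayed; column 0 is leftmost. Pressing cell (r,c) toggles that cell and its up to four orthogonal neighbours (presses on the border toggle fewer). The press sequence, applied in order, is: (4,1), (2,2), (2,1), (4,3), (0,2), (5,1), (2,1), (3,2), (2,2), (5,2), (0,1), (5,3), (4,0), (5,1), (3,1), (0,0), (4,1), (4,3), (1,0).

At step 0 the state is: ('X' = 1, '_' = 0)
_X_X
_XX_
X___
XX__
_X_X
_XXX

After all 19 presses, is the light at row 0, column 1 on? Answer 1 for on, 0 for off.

t=0: _X_X
_XX_
X___
XX__
_X_X
_XXX
t=1: _X_X
_XX_
X___
X___
X_XX
__XX
t=2: _X_X
_X__
XXXX
X_X_
X_XX
__XX
t=3: _X_X
____
___X
XXX_
X_XX
__XX
t=4: _X_X
____
___X
XXXX
X___
__X_
t=5: __X_
__X_
___X
XXXX
X___
__X_
t=6: __X_
__X_
___X
XXXX
XX__
XX__
t=7: __X_
_XX_
XXXX
X_XX
XX__
XX__
t=8: __X_
_XX_
XX_X
XX__
XXX_
XX__
t=9: __X_
_X__
X_X_
XXX_
XXX_
XX__
t=10: __X_
_X__
X_X_
XXX_
XX__
X_XX
t=11: XX__
____
X_X_
XXX_
XX__
X_XX
t=12: XX__
____
X_X_
XXX_
XX_X
X___
t=13: XX__
____
X_X_
_XX_
___X
____
t=14: XX__
____
X_X_
_XX_
_X_X
XXX_
t=15: XX__
____
XXX_
X___
___X
XXX_
t=16: ____
X___
XXX_
X___
___X
XXX_
t=17: ____
X___
XXX_
XX__
XXXX
X_X_
t=18: ____
X___
XXX_
XX_X
XX__
X_XX
t=19: X___
_X__
_XX_
XX_X
XX__
X_XX

0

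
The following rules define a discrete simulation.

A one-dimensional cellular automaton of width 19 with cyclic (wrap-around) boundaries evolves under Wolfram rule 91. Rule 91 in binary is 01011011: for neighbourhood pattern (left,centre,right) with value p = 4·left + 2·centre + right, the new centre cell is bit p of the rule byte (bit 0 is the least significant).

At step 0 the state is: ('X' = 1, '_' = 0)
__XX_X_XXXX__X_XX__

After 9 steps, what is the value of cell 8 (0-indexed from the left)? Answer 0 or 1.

1

t=0: __XX_X_XXXX__X_XX__
t=1: XXXX___X__XXX__XXXX
t=2: ___XXXX_XXX_XXXX___
t=3: XXXX__X_X_X_X__XXXX
t=4: ___XXX_______XXX___
t=5: XXXX_XXXXXXXXX_XXXX
t=6: ___X_X_______X_X___
t=7: XXX___XXXXXXX___XXX
t=8: __XXXXX_____XXXXX__
t=9: XXX___XXXXXXX___XXX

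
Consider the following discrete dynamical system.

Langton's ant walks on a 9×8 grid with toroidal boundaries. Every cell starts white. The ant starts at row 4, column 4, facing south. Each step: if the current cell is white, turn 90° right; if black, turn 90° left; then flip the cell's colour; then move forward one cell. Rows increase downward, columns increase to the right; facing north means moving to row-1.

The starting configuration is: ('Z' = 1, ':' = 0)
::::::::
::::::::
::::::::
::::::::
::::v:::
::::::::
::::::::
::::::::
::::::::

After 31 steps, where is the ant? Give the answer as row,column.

3,6

0) ::::::::
::::::::
::::::::
::::::::
::::v:::
::::::::
::::::::
::::::::
::::::::
1) ::::::::
::::::::
::::::::
::::::::
:::<Z:::
::::::::
::::::::
::::::::
::::::::
2) ::::::::
::::::::
::::::::
:::^::::
:::ZZ:::
::::::::
::::::::
::::::::
::::::::
3) ::::::::
::::::::
::::::::
:::Z>:::
:::ZZ:::
::::::::
::::::::
::::::::
::::::::
4) ::::::::
::::::::
::::::::
:::ZZ:::
:::Zv:::
::::::::
::::::::
::::::::
::::::::
5) ::::::::
::::::::
::::::::
:::ZZ:::
:::Z:>::
::::::::
::::::::
::::::::
::::::::
6) ::::::::
::::::::
::::::::
:::ZZ:::
:::Z:Z::
:::::v::
::::::::
::::::::
::::::::
7) ::::::::
::::::::
::::::::
:::ZZ:::
:::Z:Z::
::::<Z::
::::::::
::::::::
::::::::
8) ::::::::
::::::::
::::::::
:::ZZ:::
:::Z^Z::
::::ZZ::
::::::::
::::::::
::::::::
9) ::::::::
::::::::
::::::::
:::ZZ:::
:::ZZ>::
::::ZZ::
::::::::
::::::::
::::::::
10) ::::::::
::::::::
::::::::
:::ZZ^::
:::ZZ:::
::::ZZ::
::::::::
::::::::
::::::::
11) ::::::::
::::::::
::::::::
:::ZZZ>:
:::ZZ:::
::::ZZ::
::::::::
::::::::
::::::::
12) ::::::::
::::::::
::::::::
:::ZZZZ:
:::ZZ:v:
::::ZZ::
::::::::
::::::::
::::::::
13) ::::::::
::::::::
::::::::
:::ZZZZ:
:::ZZ<Z:
::::ZZ::
::::::::
::::::::
::::::::
14) ::::::::
::::::::
::::::::
:::ZZ^Z:
:::ZZZZ:
::::ZZ::
::::::::
::::::::
::::::::
15) ::::::::
::::::::
::::::::
:::Z<:Z:
:::ZZZZ:
::::ZZ::
::::::::
::::::::
::::::::
16) ::::::::
::::::::
::::::::
:::Z::Z:
:::ZvZZ:
::::ZZ::
::::::::
::::::::
::::::::
17) ::::::::
::::::::
::::::::
:::Z::Z:
:::Z:>Z:
::::ZZ::
::::::::
::::::::
::::::::
18) ::::::::
::::::::
::::::::
:::Z:^Z:
:::Z::Z:
::::ZZ::
::::::::
::::::::
::::::::
19) ::::::::
::::::::
::::::::
:::Z:Z>:
:::Z::Z:
::::ZZ::
::::::::
::::::::
::::::::
20) ::::::::
::::::::
::::::^:
:::Z:Z::
:::Z::Z:
::::ZZ::
::::::::
::::::::
::::::::
21) ::::::::
::::::::
::::::Z>
:::Z:Z::
:::Z::Z:
::::ZZ::
::::::::
::::::::
::::::::
22) ::::::::
::::::::
::::::ZZ
:::Z:Z:v
:::Z::Z:
::::ZZ::
::::::::
::::::::
::::::::
23) ::::::::
::::::::
::::::ZZ
:::Z:Z<Z
:::Z::Z:
::::ZZ::
::::::::
::::::::
::::::::
24) ::::::::
::::::::
::::::^Z
:::Z:ZZZ
:::Z::Z:
::::ZZ::
::::::::
::::::::
::::::::
25) ::::::::
::::::::
:::::<:Z
:::Z:ZZZ
:::Z::Z:
::::ZZ::
::::::::
::::::::
::::::::
26) ::::::::
:::::^::
:::::Z:Z
:::Z:ZZZ
:::Z::Z:
::::ZZ::
::::::::
::::::::
::::::::
27) ::::::::
:::::Z>:
:::::Z:Z
:::Z:ZZZ
:::Z::Z:
::::ZZ::
::::::::
::::::::
::::::::
28) ::::::::
:::::ZZ:
:::::ZvZ
:::Z:ZZZ
:::Z::Z:
::::ZZ::
::::::::
::::::::
::::::::
29) ::::::::
:::::ZZ:
:::::<ZZ
:::Z:ZZZ
:::Z::Z:
::::ZZ::
::::::::
::::::::
::::::::
30) ::::::::
:::::ZZ:
::::::ZZ
:::Z:vZZ
:::Z::Z:
::::ZZ::
::::::::
::::::::
::::::::
31) ::::::::
:::::ZZ:
::::::ZZ
:::Z::>Z
:::Z::Z:
::::ZZ::
::::::::
::::::::
::::::::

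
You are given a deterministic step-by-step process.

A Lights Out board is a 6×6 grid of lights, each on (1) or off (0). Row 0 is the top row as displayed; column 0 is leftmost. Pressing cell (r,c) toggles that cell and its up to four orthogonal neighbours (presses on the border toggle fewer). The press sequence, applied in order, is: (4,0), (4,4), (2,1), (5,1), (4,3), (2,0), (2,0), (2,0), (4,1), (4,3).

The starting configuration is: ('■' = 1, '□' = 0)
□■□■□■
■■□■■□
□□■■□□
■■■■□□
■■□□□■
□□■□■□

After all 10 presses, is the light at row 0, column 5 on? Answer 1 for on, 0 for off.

k=0  □■□■□■
■■□■■□
□□■■□□
■■■■□□
■■□□□■
□□■□■□
k=1  □■□■□■
■■□■■□
□□■■□□
□■■■□□
□□□□□■
■□■□■□
k=2  □■□■□■
■■□■■□
□□■■□□
□■■■■□
□□□■■□
■□■□□□
k=3  □■□■□■
■□□■■□
■■□■□□
□□■■■□
□□□■■□
■□■□□□
k=4  □■□■□■
■□□■■□
■■□■□□
□□■■■□
□■□■■□
□■□□□□
k=5  □■□■□■
■□□■■□
■■□■□□
□□■□■□
□■■□□□
□■□■□□
k=6  □■□■□■
□□□■■□
□□□■□□
■□■□■□
□■■□□□
□■□■□□
k=7  □■□■□■
■□□■■□
■■□■□□
□□■□■□
□■■□□□
□■□■□□
k=8  □■□■□■
□□□■■□
□□□■□□
■□■□■□
□■■□□□
□■□■□□
k=9  □■□■□■
□□□■■□
□□□■□□
■■■□■□
■□□□□□
□□□■□□
k=10  □■□■□■
□□□■■□
□□□■□□
■■■■■□
■□■■■□
□□□□□□

1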